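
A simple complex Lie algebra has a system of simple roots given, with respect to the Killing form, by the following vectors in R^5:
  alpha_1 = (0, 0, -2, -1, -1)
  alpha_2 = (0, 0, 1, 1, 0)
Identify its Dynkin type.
G_2

Compute the Cartan integers a_ij = 2(alpha_i, alpha_j)/(alpha_j, alpha_j); the resulting 2x2 Cartan matrix is
[[2, -3], [-1, 2]].
The roots have two lengths (squared-length ratio 3:1); the short ones are alpha_{2}. The associated Dynkin diagram is two nodes joined by a triple edge (G_2), so the type is G_2.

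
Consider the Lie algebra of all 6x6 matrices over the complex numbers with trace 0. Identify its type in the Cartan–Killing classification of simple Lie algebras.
This is sl(6), which has dimension 6^2 - 1 = 35 and rank 6 - 1 = 5 (a Cartan subalgebra is the diagonal traceless matrices). In the classification of classical Lie algebras, the special linear algebra sl(n+1) has type A_n; here n = 5, so the Dynkin diagram is a chain of 5 nodes with single edges (A_5). Hence the type is A_5.

type A_5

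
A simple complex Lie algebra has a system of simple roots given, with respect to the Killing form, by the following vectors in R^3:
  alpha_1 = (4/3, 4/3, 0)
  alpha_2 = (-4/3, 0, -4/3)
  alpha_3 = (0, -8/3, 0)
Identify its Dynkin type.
C3

Compute the Cartan integers a_ij = 2(alpha_i, alpha_j)/(alpha_j, alpha_j); the resulting 3x3 Cartan matrix is
[[2, -1, -1], [-1, 2, 0], [-2, 0, 2]].
The roots have two lengths (squared-length ratio 2:1); the short ones are alpha_{1,2}. The associated Dynkin diagram is a chain of 3 nodes with a double edge at one end; the terminal node there is the unique long simple root (C_3), so the type is C_3 (the algebra sp(6)).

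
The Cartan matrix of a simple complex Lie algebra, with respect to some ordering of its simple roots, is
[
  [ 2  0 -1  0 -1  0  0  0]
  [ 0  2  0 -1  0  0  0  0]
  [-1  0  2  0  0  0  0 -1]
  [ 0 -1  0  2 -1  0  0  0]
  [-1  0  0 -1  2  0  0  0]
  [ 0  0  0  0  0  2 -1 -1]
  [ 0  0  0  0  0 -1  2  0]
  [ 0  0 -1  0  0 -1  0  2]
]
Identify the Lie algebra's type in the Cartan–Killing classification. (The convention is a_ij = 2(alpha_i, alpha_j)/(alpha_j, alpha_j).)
The matrix has rank 8 with 2's on the diagonal. Reading the off-diagonal entries as Dynkin edges (a single edge where a_ij = a_ji = -1; a double or triple edge where a_ij * a_ji = 2 or 3), the diagram is a chain of 8 nodes with single edges (A_8). One simple-root ordering that puts it in standard form is (alpha_2, alpha_4, alpha_5, alpha_1, alpha_3, alpha_8, alpha_6, alpha_7). So the algebra is type A_8, i.e. sl(9).

type A_8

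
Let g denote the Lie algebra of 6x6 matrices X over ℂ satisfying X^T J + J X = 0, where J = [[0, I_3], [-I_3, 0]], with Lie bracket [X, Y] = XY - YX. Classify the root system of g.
C3

This is sp(6), which has dimension 6(6+1)/2 = 21 and rank 6/2 = 3. In the classification of classical Lie algebras, the symplectic algebra sp(2n) has type C_n; here n = 3, so the Dynkin diagram is a chain of 3 nodes with a double edge at one end; the terminal node there is the unique long simple root (C_3). Hence the type is C_3.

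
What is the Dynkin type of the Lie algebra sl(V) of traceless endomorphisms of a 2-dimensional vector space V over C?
This is sl(2), which has dimension 2^2 - 1 = 3 and rank 2 - 1 = 1 (a Cartan subalgebra is the diagonal traceless matrices). In the classification of classical Lie algebras, the special linear algebra sl(n+1) has type A_n; here n = 1, so the Dynkin diagram is a chain of 1 nodes with single edges (A_1). Hence the type is A_1.

A1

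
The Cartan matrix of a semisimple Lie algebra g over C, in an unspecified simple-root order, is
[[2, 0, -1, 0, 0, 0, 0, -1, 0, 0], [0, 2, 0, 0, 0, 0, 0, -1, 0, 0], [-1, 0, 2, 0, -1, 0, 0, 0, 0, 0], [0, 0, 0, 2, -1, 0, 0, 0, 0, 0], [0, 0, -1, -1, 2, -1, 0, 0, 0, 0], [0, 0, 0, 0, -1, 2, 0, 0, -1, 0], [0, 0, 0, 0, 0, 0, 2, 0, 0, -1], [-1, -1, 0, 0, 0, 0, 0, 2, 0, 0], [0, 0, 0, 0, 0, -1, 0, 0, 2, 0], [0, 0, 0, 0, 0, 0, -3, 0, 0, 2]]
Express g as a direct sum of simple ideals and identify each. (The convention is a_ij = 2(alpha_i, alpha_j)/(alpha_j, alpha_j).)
The diagram associated to this matrix has two connected components: the simple roots {alpha_1, alpha_2, alpha_3, alpha_4, alpha_5, alpha_6, alpha_8, alpha_9} form a chain of 7 nodes with one extra node attached to the third node from one end (E_8), and {alpha_7, alpha_10} form two nodes joined by a triple edge (G_2). A semisimple Lie algebra decomposes uniquely as the direct sum of simple ideals, one per connected component of its Dynkin diagram, so g ≅ E_8 ⊕ G_2 (dimension 248 + 14 = 262).

E8 + G2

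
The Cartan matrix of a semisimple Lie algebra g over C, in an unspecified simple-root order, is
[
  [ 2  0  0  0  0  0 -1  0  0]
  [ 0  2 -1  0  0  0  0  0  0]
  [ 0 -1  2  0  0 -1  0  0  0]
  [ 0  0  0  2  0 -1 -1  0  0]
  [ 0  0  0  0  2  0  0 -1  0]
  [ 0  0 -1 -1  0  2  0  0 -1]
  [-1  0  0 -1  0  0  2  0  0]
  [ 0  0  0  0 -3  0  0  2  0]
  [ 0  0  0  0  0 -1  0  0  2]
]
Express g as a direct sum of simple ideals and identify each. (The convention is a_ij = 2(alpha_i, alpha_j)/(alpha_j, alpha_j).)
E_7 ⊕ G_2

The diagram associated to this matrix has two connected components: the simple roots {alpha_1, alpha_2, alpha_3, alpha_4, alpha_6, alpha_7, alpha_9} form a chain of 6 nodes with one extra node attached to the third node from one end (E_7), and {alpha_5, alpha_8} form two nodes joined by a triple edge (G_2). A semisimple Lie algebra decomposes uniquely as the direct sum of simple ideals, one per connected component of its Dynkin diagram, so g ≅ E_7 ⊕ G_2 (dimension 133 + 14 = 147).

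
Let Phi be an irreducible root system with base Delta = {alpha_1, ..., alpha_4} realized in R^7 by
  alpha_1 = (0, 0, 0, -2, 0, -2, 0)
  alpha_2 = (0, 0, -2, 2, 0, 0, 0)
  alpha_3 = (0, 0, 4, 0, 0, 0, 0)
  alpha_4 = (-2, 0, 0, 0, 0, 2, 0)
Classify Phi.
C_4

Compute the Cartan integers a_ij = 2(alpha_i, alpha_j)/(alpha_j, alpha_j); the resulting 4x4 Cartan matrix is
[[2, -1, 0, -1], [-1, 2, -1, 0], [0, -2, 2, 0], [-1, 0, 0, 2]].
The roots have two lengths (squared-length ratio 2:1); the short ones are alpha_{1,2,4}. The associated Dynkin diagram is a chain of 4 nodes with a double edge at one end; the terminal node there is the unique long simple root (C_4), so the type is C_4 (the algebra sp(8)).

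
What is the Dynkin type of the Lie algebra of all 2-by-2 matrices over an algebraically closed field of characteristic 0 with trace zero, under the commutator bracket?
A_1 (sl(2))

This is sl(2), which has dimension 2^2 - 1 = 3 and rank 2 - 1 = 1 (a Cartan subalgebra is the diagonal traceless matrices). In the classification of classical Lie algebras, the special linear algebra sl(n+1) has type A_n; here n = 1, so the Dynkin diagram is a chain of 1 nodes with single edges (A_1). Hence the type is A_1.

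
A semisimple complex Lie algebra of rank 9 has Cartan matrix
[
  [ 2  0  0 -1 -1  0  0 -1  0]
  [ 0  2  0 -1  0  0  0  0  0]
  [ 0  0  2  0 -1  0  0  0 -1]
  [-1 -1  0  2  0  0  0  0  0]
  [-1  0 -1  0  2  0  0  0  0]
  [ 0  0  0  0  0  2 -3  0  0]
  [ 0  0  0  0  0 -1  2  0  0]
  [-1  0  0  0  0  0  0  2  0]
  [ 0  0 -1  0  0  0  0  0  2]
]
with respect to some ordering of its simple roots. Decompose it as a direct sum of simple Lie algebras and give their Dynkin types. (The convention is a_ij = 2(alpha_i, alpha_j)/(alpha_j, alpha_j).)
The diagram associated to this matrix has two connected components: the simple roots {alpha_1, alpha_2, alpha_3, alpha_4, alpha_5, alpha_8, alpha_9} form a chain of 6 nodes with one extra node attached to the third node from one end (E_7), and {alpha_6, alpha_7} form two nodes joined by a triple edge (G_2). A semisimple Lie algebra decomposes uniquely as the direct sum of simple ideals, one per connected component of its Dynkin diagram, so g ≅ E_7 ⊕ G_2 (dimension 133 + 14 = 147).

type E_7 ⊕ type G_2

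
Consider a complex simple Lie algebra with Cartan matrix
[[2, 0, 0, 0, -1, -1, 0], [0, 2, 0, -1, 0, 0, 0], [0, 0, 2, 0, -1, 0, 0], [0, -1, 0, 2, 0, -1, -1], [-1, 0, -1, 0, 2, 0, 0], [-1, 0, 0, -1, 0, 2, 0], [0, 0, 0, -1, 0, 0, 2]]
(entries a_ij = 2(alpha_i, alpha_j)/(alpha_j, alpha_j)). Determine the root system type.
The matrix has rank 7 with 2's on the diagonal. Reading the off-diagonal entries as Dynkin edges (a single edge where a_ij = a_ji = -1; a double or triple edge where a_ij * a_ji = 2 or 3), the diagram is a chain of 5 nodes with a fork of two nodes at one end (D_7). One simple-root ordering that puts it in standard form is (alpha_3, alpha_5, alpha_1, alpha_6, alpha_4, alpha_2, alpha_7). So the algebra is type D_7, i.e. so(14).

type D_7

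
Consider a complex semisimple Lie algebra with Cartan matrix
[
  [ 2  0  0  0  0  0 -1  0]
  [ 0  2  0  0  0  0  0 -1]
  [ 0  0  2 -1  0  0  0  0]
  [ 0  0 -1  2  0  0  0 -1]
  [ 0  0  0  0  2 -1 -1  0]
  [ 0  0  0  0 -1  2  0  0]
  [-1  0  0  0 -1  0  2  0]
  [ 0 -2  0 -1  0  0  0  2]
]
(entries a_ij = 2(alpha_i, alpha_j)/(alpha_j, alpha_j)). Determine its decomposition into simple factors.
A4 + B4

The diagram associated to this matrix has two connected components: the simple roots {alpha_1, alpha_5, alpha_6, alpha_7} form a chain of 4 nodes with single edges (A_4), and {alpha_2, alpha_3, alpha_4, alpha_8} form a chain of 4 nodes with a double edge at one end; the terminal node there is the unique short simple root (B_4). A semisimple Lie algebra decomposes uniquely as the direct sum of simple ideals, one per connected component of its Dynkin diagram, so g ≅ A_4 ⊕ B_4 (dimension 24 + 36 = 60).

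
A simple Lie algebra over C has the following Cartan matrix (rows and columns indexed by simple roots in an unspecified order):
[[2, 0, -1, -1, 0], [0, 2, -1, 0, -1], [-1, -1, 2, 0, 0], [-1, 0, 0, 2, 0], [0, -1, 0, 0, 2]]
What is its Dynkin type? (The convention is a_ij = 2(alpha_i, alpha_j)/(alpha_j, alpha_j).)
A_5

The matrix has rank 5 with 2's on the diagonal. Reading the off-diagonal entries as Dynkin edges (a single edge where a_ij = a_ji = -1; a double or triple edge where a_ij * a_ji = 2 or 3), the diagram is a chain of 5 nodes with single edges (A_5). One simple-root ordering that puts it in standard form is (alpha_5, alpha_2, alpha_3, alpha_1, alpha_4). So the algebra is type A_5, i.e. sl(6).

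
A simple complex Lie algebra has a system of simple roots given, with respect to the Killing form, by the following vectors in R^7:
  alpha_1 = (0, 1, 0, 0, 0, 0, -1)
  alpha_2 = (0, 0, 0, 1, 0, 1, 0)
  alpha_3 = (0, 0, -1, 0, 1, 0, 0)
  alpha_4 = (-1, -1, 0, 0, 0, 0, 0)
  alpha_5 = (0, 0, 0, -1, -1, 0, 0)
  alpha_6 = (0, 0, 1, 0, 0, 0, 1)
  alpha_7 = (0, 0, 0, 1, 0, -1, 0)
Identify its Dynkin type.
Compute the Cartan integers a_ij = 2(alpha_i, alpha_j)/(alpha_j, alpha_j); the resulting 7x7 Cartan matrix is
[[2, 0, 0, -1, 0, -1, 0], [0, 2, 0, 0, -1, 0, 0], [0, 0, 2, 0, -1, -1, 0], [-1, 0, 0, 2, 0, 0, 0], [0, -1, -1, 0, 2, 0, -1], [-1, 0, -1, 0, 0, 2, 0], [0, 0, 0, 0, -1, 0, 2]].
All simple roots have the same length, so the diagram is simply laced. The associated Dynkin diagram is a chain of 5 nodes with a fork of two nodes at one end (D_7), so the type is D_7 (the algebra so(14)).

type D_7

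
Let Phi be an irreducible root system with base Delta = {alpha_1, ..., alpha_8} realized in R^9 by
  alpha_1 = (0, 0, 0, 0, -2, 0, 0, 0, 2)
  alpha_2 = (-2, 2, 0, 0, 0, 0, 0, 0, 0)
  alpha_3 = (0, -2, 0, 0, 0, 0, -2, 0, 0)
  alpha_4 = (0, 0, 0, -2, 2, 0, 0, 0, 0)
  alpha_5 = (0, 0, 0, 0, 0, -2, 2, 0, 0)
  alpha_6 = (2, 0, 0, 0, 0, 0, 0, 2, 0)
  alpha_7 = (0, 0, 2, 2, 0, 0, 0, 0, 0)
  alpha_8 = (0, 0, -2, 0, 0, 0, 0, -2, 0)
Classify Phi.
Compute the Cartan integers a_ij = 2(alpha_i, alpha_j)/(alpha_j, alpha_j); the resulting 8x8 Cartan matrix is
[[2, 0, 0, -1, 0, 0, 0, 0], [0, 2, -1, 0, 0, -1, 0, 0], [0, -1, 2, 0, -1, 0, 0, 0], [-1, 0, 0, 2, 0, 0, -1, 0], [0, 0, -1, 0, 2, 0, 0, 0], [0, -1, 0, 0, 0, 2, 0, -1], [0, 0, 0, -1, 0, 0, 2, -1], [0, 0, 0, 0, 0, -1, -1, 2]].
All simple roots have the same length, so the diagram is simply laced. The associated Dynkin diagram is a chain of 8 nodes with single edges (A_8), so the type is A_8 (the algebra sl(9)).

type A_8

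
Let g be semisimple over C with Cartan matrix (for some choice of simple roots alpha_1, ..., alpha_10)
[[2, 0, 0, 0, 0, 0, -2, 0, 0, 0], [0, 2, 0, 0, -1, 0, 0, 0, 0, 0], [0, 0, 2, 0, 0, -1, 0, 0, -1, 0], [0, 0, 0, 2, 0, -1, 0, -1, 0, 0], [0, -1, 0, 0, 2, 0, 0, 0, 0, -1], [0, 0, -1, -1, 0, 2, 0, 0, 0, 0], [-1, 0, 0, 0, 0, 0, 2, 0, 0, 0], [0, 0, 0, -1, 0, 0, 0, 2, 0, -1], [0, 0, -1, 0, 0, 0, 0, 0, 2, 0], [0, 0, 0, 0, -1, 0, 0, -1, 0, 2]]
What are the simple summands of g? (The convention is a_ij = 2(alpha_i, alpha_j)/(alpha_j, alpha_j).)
A_8 ⊕ B_2

The diagram associated to this matrix has two connected components: the simple roots {alpha_2, alpha_3, alpha_4, alpha_5, alpha_6, alpha_8, alpha_9, alpha_10} form a chain of 8 nodes with single edges (A_8), and {alpha_1, alpha_7} form a chain of 2 nodes with a double edge at one end; the terminal node there is the unique short simple root (B_2). A semisimple Lie algebra decomposes uniquely as the direct sum of simple ideals, one per connected component of its Dynkin diagram, so g ≅ A_8 ⊕ B_2 (dimension 80 + 10 = 90).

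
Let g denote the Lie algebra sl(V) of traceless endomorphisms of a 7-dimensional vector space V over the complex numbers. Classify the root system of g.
type A_6

This is sl(7), which has dimension 7^2 - 1 = 48 and rank 7 - 1 = 6 (a Cartan subalgebra is the diagonal traceless matrices). In the classification of classical Lie algebras, the special linear algebra sl(n+1) has type A_n; here n = 6, so the Dynkin diagram is a chain of 6 nodes with single edges (A_6). Hence the type is A_6.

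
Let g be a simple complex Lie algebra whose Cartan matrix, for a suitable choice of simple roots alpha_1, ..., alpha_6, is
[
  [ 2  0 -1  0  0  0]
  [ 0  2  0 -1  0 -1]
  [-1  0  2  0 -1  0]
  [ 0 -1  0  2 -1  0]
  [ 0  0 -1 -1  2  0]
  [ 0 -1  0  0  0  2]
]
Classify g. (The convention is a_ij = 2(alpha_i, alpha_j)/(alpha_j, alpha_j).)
A_6

The matrix has rank 6 with 2's on the diagonal. Reading the off-diagonal entries as Dynkin edges (a single edge where a_ij = a_ji = -1; a double or triple edge where a_ij * a_ji = 2 or 3), the diagram is a chain of 6 nodes with single edges (A_6). One simple-root ordering that puts it in standard form is (alpha_6, alpha_2, alpha_4, alpha_5, alpha_3, alpha_1). So the algebra is type A_6, i.e. sl(7).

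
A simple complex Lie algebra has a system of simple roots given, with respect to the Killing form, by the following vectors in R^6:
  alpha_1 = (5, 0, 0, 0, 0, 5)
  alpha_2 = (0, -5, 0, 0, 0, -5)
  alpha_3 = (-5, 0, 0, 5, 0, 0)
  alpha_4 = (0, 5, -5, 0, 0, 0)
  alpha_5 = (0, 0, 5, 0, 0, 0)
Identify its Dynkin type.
type B_5

Compute the Cartan integers a_ij = 2(alpha_i, alpha_j)/(alpha_j, alpha_j); the resulting 5x5 Cartan matrix is
[[2, -1, -1, 0, 0], [-1, 2, 0, -1, 0], [-1, 0, 2, 0, 0], [0, -1, 0, 2, -2], [0, 0, 0, -1, 2]].
The roots have two lengths (squared-length ratio 2:1); the short ones are alpha_{5}. The associated Dynkin diagram is a chain of 5 nodes with a double edge at one end; the terminal node there is the unique short simple root (B_5), so the type is B_5 (the algebra so(11)).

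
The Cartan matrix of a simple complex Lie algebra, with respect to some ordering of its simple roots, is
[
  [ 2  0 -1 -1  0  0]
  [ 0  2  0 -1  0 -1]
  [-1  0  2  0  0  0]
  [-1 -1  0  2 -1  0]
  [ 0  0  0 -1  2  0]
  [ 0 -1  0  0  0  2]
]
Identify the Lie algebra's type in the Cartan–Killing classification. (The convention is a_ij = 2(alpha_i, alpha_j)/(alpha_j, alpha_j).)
The matrix has rank 6 with 2's on the diagonal. Reading the off-diagonal entries as Dynkin edges (a single edge where a_ij = a_ji = -1; a double or triple edge where a_ij * a_ji = 2 or 3), the diagram is a chain of 5 nodes with one extra node attached to the third node from one end (E_6). One simple-root ordering that puts it in standard form is (alpha_6, alpha_5, alpha_2, alpha_4, alpha_1, alpha_3). So the algebra is type E_6.

type E_6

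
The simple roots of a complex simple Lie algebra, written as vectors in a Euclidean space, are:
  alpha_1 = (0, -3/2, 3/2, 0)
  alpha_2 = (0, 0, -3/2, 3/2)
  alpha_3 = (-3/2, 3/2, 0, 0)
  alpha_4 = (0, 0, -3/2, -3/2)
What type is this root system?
Compute the Cartan integers a_ij = 2(alpha_i, alpha_j)/(alpha_j, alpha_j); the resulting 4x4 Cartan matrix is
[[2, -1, -1, -1], [-1, 2, 0, 0], [-1, 0, 2, 0], [-1, 0, 0, 2]].
All simple roots have the same length, so the diagram is simply laced. The associated Dynkin diagram is a chain of 2 nodes with a fork of two nodes at one end (D_4), so the type is D_4 (the algebra so(8)).

D_4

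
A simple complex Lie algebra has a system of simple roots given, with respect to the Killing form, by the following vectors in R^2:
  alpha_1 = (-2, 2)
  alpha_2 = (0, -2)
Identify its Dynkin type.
Compute the Cartan integers a_ij = 2(alpha_i, alpha_j)/(alpha_j, alpha_j); the resulting 2x2 Cartan matrix is
[[2, -2], [-1, 2]].
The roots have two lengths (squared-length ratio 2:1); the short ones are alpha_{2}. The associated Dynkin diagram is a chain of 2 nodes with a double edge at one end; the terminal node there is the unique short simple root (B_2), so the type is B_2 (the algebra so(5)).

B2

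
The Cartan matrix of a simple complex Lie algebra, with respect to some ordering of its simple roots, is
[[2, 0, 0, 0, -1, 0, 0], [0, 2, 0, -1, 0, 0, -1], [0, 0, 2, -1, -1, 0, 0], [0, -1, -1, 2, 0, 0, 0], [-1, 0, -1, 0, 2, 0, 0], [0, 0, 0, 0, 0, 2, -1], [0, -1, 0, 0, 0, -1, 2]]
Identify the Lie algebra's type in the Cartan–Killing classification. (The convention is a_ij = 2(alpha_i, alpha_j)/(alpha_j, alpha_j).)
The matrix has rank 7 with 2's on the diagonal. Reading the off-diagonal entries as Dynkin edges (a single edge where a_ij = a_ji = -1; a double or triple edge where a_ij * a_ji = 2 or 3), the diagram is a chain of 7 nodes with single edges (A_7). One simple-root ordering that puts it in standard form is (alpha_1, alpha_5, alpha_3, alpha_4, alpha_2, alpha_7, alpha_6). So the algebra is type A_7, i.e. sl(8).

A_7 (sl(8))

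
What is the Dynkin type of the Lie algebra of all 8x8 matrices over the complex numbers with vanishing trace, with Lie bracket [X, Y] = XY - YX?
This is sl(8), which has dimension 8^2 - 1 = 63 and rank 8 - 1 = 7 (a Cartan subalgebra is the diagonal traceless matrices). In the classification of classical Lie algebras, the special linear algebra sl(n+1) has type A_n; here n = 7, so the Dynkin diagram is a chain of 7 nodes with single edges (A_7). Hence the type is A_7.

A_7 (sl(8))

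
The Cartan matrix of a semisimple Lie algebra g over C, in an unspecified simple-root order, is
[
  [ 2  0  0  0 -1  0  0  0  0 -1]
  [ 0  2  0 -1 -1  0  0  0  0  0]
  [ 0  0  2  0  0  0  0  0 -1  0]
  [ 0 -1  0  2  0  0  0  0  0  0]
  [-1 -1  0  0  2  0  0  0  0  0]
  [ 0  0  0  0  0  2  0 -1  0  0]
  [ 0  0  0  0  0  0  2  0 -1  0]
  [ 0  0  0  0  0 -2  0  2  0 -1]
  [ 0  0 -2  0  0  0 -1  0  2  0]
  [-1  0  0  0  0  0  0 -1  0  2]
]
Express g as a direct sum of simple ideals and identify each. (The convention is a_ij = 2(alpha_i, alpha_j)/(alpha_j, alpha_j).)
B_3 ⊕ B_7

The diagram associated to this matrix has two connected components: the simple roots {alpha_3, alpha_7, alpha_9} form a chain of 3 nodes with a double edge at one end; the terminal node there is the unique short simple root (B_3), and {alpha_1, alpha_2, alpha_4, alpha_5, alpha_6, alpha_8, alpha_10} form a chain of 7 nodes with a double edge at one end; the terminal node there is the unique short simple root (B_7). A semisimple Lie algebra decomposes uniquely as the direct sum of simple ideals, one per connected component of its Dynkin diagram, so g ≅ B_3 ⊕ B_7 (dimension 21 + 105 = 126).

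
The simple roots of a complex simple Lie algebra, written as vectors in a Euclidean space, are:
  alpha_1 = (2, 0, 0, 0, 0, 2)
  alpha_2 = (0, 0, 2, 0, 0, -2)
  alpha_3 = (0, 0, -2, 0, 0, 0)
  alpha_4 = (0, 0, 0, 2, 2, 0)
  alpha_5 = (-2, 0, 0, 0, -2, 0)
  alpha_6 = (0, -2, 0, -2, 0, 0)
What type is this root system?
Compute the Cartan integers a_ij = 2(alpha_i, alpha_j)/(alpha_j, alpha_j); the resulting 6x6 Cartan matrix is
[[2, -1, 0, 0, -1, 0], [-1, 2, -2, 0, 0, 0], [0, -1, 2, 0, 0, 0], [0, 0, 0, 2, -1, -1], [-1, 0, 0, -1, 2, 0], [0, 0, 0, -1, 0, 2]].
The roots have two lengths (squared-length ratio 2:1); the short ones are alpha_{3}. The associated Dynkin diagram is a chain of 6 nodes with a double edge at one end; the terminal node there is the unique short simple root (B_6), so the type is B_6 (the algebra so(13)).

B_6 (so(13))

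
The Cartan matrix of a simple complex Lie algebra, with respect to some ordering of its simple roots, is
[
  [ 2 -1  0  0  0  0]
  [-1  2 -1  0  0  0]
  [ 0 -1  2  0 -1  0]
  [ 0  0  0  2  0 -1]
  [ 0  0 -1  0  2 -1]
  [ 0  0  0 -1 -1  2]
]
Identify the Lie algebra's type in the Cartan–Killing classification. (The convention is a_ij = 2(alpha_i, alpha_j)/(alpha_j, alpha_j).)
type A_6

The matrix has rank 6 with 2's on the diagonal. Reading the off-diagonal entries as Dynkin edges (a single edge where a_ij = a_ji = -1; a double or triple edge where a_ij * a_ji = 2 or 3), the diagram is a chain of 6 nodes with single edges (A_6). One simple-root ordering that puts it in standard form is (alpha_4, alpha_6, alpha_5, alpha_3, alpha_2, alpha_1). So the algebra is type A_6, i.e. sl(7).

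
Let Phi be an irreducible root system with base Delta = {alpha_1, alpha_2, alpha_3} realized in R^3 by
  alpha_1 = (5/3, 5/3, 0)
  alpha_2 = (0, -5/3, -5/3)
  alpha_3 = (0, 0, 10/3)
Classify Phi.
Compute the Cartan integers a_ij = 2(alpha_i, alpha_j)/(alpha_j, alpha_j); the resulting 3x3 Cartan matrix is
[[2, -1, 0], [-1, 2, -1], [0, -2, 2]].
The roots have two lengths (squared-length ratio 2:1); the short ones are alpha_{1,2}. The associated Dynkin diagram is a chain of 3 nodes with a double edge at one end; the terminal node there is the unique long simple root (C_3), so the type is C_3 (the algebra sp(6)).

C_3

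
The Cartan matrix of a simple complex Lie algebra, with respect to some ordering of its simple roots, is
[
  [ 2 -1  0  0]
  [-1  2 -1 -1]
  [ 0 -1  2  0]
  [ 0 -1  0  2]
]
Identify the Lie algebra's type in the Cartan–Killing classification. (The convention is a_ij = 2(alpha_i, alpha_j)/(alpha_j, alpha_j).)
type D_4

The matrix has rank 4 with 2's on the diagonal. Reading the off-diagonal entries as Dynkin edges (a single edge where a_ij = a_ji = -1; a double or triple edge where a_ij * a_ji = 2 or 3), the diagram is a chain of 2 nodes with a fork of two nodes at one end (D_4). One simple-root ordering that puts it in standard form is (alpha_1, alpha_2, alpha_3, alpha_4). So the algebra is type D_4, i.e. so(8).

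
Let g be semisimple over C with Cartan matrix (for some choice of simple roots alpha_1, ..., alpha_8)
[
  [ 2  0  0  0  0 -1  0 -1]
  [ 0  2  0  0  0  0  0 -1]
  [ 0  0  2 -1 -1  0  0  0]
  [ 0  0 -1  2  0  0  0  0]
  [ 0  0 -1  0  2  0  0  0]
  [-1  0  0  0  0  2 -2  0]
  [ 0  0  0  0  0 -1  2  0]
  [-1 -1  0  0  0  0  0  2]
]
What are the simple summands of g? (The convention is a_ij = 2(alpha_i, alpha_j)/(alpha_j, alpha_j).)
A_3 (sl(4)) ⊕ B_5 (so(11))

The diagram associated to this matrix has two connected components: the simple roots {alpha_3, alpha_4, alpha_5} form a chain of 3 nodes with single edges (A_3), and {alpha_1, alpha_2, alpha_6, alpha_7, alpha_8} form a chain of 5 nodes with a double edge at one end; the terminal node there is the unique short simple root (B_5). A semisimple Lie algebra decomposes uniquely as the direct sum of simple ideals, one per connected component of its Dynkin diagram, so g ≅ A_3 ⊕ B_5 (dimension 15 + 55 = 70).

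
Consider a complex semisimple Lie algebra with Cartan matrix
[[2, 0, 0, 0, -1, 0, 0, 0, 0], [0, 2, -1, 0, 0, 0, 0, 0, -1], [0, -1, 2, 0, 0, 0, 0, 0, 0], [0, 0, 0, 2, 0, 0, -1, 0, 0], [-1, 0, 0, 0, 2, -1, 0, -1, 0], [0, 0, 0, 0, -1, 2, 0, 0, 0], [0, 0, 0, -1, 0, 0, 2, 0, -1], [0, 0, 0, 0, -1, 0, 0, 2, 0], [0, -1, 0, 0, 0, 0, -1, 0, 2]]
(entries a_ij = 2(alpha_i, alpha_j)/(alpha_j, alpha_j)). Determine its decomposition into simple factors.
type A_5 + type D_4

The diagram associated to this matrix has two connected components: the simple roots {alpha_2, alpha_3, alpha_4, alpha_7, alpha_9} form a chain of 5 nodes with single edges (A_5), and {alpha_1, alpha_5, alpha_6, alpha_8} form a chain of 2 nodes with a fork of two nodes at one end (D_4). A semisimple Lie algebra decomposes uniquely as the direct sum of simple ideals, one per connected component of its Dynkin diagram, so g ≅ A_5 ⊕ D_4 (dimension 35 + 28 = 63).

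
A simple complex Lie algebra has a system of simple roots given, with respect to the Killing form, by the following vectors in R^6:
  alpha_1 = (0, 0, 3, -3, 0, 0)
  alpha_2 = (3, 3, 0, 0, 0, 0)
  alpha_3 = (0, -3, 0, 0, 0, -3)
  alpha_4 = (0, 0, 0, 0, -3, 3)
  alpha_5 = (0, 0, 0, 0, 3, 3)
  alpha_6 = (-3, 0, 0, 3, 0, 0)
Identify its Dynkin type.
D6

Compute the Cartan integers a_ij = 2(alpha_i, alpha_j)/(alpha_j, alpha_j); the resulting 6x6 Cartan matrix is
[[2, 0, 0, 0, 0, -1], [0, 2, -1, 0, 0, -1], [0, -1, 2, -1, -1, 0], [0, 0, -1, 2, 0, 0], [0, 0, -1, 0, 2, 0], [-1, -1, 0, 0, 0, 2]].
All simple roots have the same length, so the diagram is simply laced. The associated Dynkin diagram is a chain of 4 nodes with a fork of two nodes at one end (D_6), so the type is D_6 (the algebra so(12)).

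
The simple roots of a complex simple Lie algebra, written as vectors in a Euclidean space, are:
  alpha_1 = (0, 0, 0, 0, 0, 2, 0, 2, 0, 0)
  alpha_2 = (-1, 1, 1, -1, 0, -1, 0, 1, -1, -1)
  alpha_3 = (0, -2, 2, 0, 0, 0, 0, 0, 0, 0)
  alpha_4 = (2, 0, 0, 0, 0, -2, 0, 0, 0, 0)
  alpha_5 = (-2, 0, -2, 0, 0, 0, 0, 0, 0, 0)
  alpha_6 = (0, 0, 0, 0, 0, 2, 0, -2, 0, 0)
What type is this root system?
Compute the Cartan integers a_ij = 2(alpha_i, alpha_j)/(alpha_j, alpha_j); the resulting 6x6 Cartan matrix is
[[2, 0, 0, -1, 0, 0], [0, 2, 0, 0, 0, -1], [0, 0, 2, 0, -1, 0], [-1, 0, 0, 2, -1, -1], [0, 0, -1, -1, 2, 0], [0, -1, 0, -1, 0, 2]].
All simple roots have the same length, so the diagram is simply laced. The associated Dynkin diagram is a chain of 5 nodes with one extra node attached to the third node from one end (E_6), so the type is E_6.

E_6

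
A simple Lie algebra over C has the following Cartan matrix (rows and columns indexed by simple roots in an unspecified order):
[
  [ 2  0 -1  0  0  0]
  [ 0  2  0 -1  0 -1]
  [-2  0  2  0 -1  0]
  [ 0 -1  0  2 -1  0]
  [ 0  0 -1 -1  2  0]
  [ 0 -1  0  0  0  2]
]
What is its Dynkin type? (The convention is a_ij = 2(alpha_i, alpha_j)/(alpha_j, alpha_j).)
The matrix has rank 6 with 2's on the diagonal. Reading the off-diagonal entries as Dynkin edges (a single edge where a_ij = a_ji = -1; a double or triple edge where a_ij * a_ji = 2 or 3), the diagram is a chain of 6 nodes with a double edge at one end; the terminal node there is the unique short simple root (B_6). One simple-root ordering that puts it in standard form is (alpha_6, alpha_2, alpha_4, alpha_5, alpha_3, alpha_1). So the algebra is type B_6, i.e. so(13).

B_6 (so(13))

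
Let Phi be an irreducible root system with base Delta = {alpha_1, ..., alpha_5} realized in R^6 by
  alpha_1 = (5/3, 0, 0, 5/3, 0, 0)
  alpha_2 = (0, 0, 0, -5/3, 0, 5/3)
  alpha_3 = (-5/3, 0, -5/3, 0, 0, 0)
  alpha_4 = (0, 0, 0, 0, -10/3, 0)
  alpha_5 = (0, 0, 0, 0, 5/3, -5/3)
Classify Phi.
C_5

Compute the Cartan integers a_ij = 2(alpha_i, alpha_j)/(alpha_j, alpha_j); the resulting 5x5 Cartan matrix is
[[2, -1, -1, 0, 0], [-1, 2, 0, 0, -1], [-1, 0, 2, 0, 0], [0, 0, 0, 2, -2], [0, -1, 0, -1, 2]].
The roots have two lengths (squared-length ratio 2:1); the short ones are alpha_{1,2,3,5}. The associated Dynkin diagram is a chain of 5 nodes with a double edge at one end; the terminal node there is the unique long simple root (C_5), so the type is C_5 (the algebra sp(10)).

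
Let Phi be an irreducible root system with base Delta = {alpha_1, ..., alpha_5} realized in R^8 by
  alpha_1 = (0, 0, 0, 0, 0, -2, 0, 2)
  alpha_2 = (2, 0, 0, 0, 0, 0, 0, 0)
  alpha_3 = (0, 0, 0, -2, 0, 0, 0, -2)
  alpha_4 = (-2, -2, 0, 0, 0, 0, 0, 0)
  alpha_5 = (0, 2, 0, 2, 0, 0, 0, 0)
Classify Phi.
B_5

Compute the Cartan integers a_ij = 2(alpha_i, alpha_j)/(alpha_j, alpha_j); the resulting 5x5 Cartan matrix is
[[2, 0, -1, 0, 0], [0, 2, 0, -1, 0], [-1, 0, 2, 0, -1], [0, -2, 0, 2, -1], [0, 0, -1, -1, 2]].
The roots have two lengths (squared-length ratio 2:1); the short ones are alpha_{2}. The associated Dynkin diagram is a chain of 5 nodes with a double edge at one end; the terminal node there is the unique short simple root (B_5), so the type is B_5 (the algebra so(11)).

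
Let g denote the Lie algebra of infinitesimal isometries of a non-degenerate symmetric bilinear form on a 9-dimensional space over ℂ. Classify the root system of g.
This is so(9) with 9 odd, which has dimension 9(9-1)/2 = 36 and rank (9-1)/2 = 4. In the classification of classical Lie algebras, the orthogonal algebra so(2n+1) in an odd number of variables has type B_n; here n = 4, so the Dynkin diagram is a chain of 4 nodes with a double edge at one end; the terminal node there is the unique short simple root (B_4). Hence the type is B_4.

B4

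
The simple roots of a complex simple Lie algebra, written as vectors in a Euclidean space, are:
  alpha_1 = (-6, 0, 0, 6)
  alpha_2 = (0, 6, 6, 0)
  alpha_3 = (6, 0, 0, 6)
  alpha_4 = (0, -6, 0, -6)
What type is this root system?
Compute the Cartan integers a_ij = 2(alpha_i, alpha_j)/(alpha_j, alpha_j); the resulting 4x4 Cartan matrix is
[[2, 0, 0, -1], [0, 2, 0, -1], [0, 0, 2, -1], [-1, -1, -1, 2]].
All simple roots have the same length, so the diagram is simply laced. The associated Dynkin diagram is a chain of 2 nodes with a fork of two nodes at one end (D_4), so the type is D_4 (the algebra so(8)).

D_4 (so(8))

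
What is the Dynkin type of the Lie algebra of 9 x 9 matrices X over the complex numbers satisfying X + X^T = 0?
This is so(9) with 9 odd, which has dimension 9(9-1)/2 = 36 and rank (9-1)/2 = 4. In the classification of classical Lie algebras, the orthogonal algebra so(2n+1) in an odd number of variables has type B_n; here n = 4, so the Dynkin diagram is a chain of 4 nodes with a double edge at one end; the terminal node there is the unique short simple root (B_4). Hence the type is B_4.

B_4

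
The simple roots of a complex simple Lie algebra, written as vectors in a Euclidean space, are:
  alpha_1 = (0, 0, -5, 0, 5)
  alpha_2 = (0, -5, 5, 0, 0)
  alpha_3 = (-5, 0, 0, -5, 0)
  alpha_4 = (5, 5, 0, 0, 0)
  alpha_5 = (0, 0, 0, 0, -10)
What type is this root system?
Compute the Cartan integers a_ij = 2(alpha_i, alpha_j)/(alpha_j, alpha_j); the resulting 5x5 Cartan matrix is
[[2, -1, 0, 0, -1], [-1, 2, 0, -1, 0], [0, 0, 2, -1, 0], [0, -1, -1, 2, 0], [-2, 0, 0, 0, 2]].
The roots have two lengths (squared-length ratio 2:1); the short ones are alpha_{1,2,3,4}. The associated Dynkin diagram is a chain of 5 nodes with a double edge at one end; the terminal node there is the unique long simple root (C_5), so the type is C_5 (the algebra sp(10)).

C_5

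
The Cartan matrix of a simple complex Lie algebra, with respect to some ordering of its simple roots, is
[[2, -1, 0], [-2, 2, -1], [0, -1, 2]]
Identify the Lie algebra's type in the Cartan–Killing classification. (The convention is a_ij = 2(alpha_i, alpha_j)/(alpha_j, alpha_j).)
The matrix has rank 3 with 2's on the diagonal. Reading the off-diagonal entries as Dynkin edges (a single edge where a_ij = a_ji = -1; a double or triple edge where a_ij * a_ji = 2 or 3), the diagram is a chain of 3 nodes with a double edge at one end; the terminal node there is the unique short simple root (B_3). One simple-root ordering that puts it in standard form is (alpha_3, alpha_2, alpha_1). So the algebra is type B_3, i.e. so(7).

type B_3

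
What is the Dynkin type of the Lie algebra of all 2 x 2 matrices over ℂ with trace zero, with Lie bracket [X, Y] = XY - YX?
A1

This is sl(2), which has dimension 2^2 - 1 = 3 and rank 2 - 1 = 1 (a Cartan subalgebra is the diagonal traceless matrices). In the classification of classical Lie algebras, the special linear algebra sl(n+1) has type A_n; here n = 1, so the Dynkin diagram is a chain of 1 nodes with single edges (A_1). Hence the type is A_1.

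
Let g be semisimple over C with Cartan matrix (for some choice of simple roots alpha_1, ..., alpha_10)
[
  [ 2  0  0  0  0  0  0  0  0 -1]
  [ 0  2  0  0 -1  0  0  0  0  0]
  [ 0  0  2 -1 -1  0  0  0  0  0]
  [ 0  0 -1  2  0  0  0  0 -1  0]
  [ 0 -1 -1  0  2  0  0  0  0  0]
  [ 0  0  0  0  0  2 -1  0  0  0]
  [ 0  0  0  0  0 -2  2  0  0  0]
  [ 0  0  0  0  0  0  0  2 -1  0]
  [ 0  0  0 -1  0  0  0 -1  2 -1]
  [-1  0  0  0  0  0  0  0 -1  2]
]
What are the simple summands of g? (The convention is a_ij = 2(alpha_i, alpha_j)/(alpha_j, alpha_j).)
B2 ⊕ E8

The diagram associated to this matrix has two connected components: the simple roots {alpha_6, alpha_7} form a chain of 2 nodes with a double edge at one end; the terminal node there is the unique short simple root (B_2), and {alpha_1, alpha_2, alpha_3, alpha_4, alpha_5, alpha_8, alpha_9, alpha_10} form a chain of 7 nodes with one extra node attached to the third node from one end (E_8). A semisimple Lie algebra decomposes uniquely as the direct sum of simple ideals, one per connected component of its Dynkin diagram, so g ≅ B_2 ⊕ E_8 (dimension 10 + 248 = 258).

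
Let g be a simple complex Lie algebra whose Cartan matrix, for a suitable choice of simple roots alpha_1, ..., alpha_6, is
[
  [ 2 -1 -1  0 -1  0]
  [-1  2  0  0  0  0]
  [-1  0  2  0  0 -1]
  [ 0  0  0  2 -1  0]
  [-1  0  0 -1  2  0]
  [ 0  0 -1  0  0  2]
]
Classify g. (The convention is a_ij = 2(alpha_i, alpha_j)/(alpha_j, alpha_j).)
The matrix has rank 6 with 2's on the diagonal. Reading the off-diagonal entries as Dynkin edges (a single edge where a_ij = a_ji = -1; a double or triple edge where a_ij * a_ji = 2 or 3), the diagram is a chain of 5 nodes with one extra node attached to the third node from one end (E_6). One simple-root ordering that puts it in standard form is (alpha_4, alpha_2, alpha_5, alpha_1, alpha_3, alpha_6). So the algebra is type E_6.

type E_6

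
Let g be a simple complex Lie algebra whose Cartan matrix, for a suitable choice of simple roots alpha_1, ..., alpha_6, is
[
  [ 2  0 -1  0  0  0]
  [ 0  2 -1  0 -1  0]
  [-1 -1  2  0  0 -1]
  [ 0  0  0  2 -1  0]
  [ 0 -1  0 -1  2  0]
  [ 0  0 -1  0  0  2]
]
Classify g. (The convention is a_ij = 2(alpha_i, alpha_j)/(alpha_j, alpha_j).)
type D_6

The matrix has rank 6 with 2's on the diagonal. Reading the off-diagonal entries as Dynkin edges (a single edge where a_ij = a_ji = -1; a double or triple edge where a_ij * a_ji = 2 or 3), the diagram is a chain of 4 nodes with a fork of two nodes at one end (D_6). One simple-root ordering that puts it in standard form is (alpha_4, alpha_5, alpha_2, alpha_3, alpha_6, alpha_1). So the algebra is type D_6, i.e. so(12).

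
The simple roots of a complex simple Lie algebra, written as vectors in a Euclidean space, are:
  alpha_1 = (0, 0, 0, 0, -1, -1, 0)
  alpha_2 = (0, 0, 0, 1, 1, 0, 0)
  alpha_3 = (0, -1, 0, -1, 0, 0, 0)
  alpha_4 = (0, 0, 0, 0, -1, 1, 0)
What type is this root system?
Compute the Cartan integers a_ij = 2(alpha_i, alpha_j)/(alpha_j, alpha_j); the resulting 4x4 Cartan matrix is
[[2, -1, 0, 0], [-1, 2, -1, -1], [0, -1, 2, 0], [0, -1, 0, 2]].
All simple roots have the same length, so the diagram is simply laced. The associated Dynkin diagram is a chain of 2 nodes with a fork of two nodes at one end (D_4), so the type is D_4 (the algebra so(8)).

type D_4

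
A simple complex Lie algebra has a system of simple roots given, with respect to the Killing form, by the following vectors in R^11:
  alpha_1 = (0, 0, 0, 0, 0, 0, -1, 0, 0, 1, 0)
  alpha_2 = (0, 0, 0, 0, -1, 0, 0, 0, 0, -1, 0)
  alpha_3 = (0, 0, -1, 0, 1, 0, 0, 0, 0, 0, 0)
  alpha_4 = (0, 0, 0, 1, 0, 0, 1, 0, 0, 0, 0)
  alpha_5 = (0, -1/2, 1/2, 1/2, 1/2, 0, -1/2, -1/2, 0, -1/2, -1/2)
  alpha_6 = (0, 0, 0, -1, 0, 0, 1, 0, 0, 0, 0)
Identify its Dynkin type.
type E_6

Compute the Cartan integers a_ij = 2(alpha_i, alpha_j)/(alpha_j, alpha_j); the resulting 6x6 Cartan matrix is
[[2, -1, 0, -1, 0, -1], [-1, 2, -1, 0, 0, 0], [0, -1, 2, 0, 0, 0], [-1, 0, 0, 2, 0, 0], [0, 0, 0, 0, 2, -1], [-1, 0, 0, 0, -1, 2]].
All simple roots have the same length, so the diagram is simply laced. The associated Dynkin diagram is a chain of 5 nodes with one extra node attached to the third node from one end (E_6), so the type is E_6.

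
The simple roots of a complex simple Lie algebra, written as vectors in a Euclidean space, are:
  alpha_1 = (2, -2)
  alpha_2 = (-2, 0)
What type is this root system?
B_2

Compute the Cartan integers a_ij = 2(alpha_i, alpha_j)/(alpha_j, alpha_j); the resulting 2x2 Cartan matrix is
[[2, -2], [-1, 2]].
The roots have two lengths (squared-length ratio 2:1); the short ones are alpha_{2}. The associated Dynkin diagram is a chain of 2 nodes with a double edge at one end; the terminal node there is the unique short simple root (B_2), so the type is B_2 (the algebra so(5)).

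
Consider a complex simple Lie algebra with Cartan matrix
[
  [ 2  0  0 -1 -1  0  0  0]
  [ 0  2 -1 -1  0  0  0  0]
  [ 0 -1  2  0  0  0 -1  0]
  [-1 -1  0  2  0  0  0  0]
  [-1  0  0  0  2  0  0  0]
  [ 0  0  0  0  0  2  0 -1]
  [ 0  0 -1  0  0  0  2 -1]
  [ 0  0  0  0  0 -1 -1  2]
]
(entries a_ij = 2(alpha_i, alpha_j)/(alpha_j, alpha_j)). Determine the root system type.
A_8

The matrix has rank 8 with 2's on the diagonal. Reading the off-diagonal entries as Dynkin edges (a single edge where a_ij = a_ji = -1; a double or triple edge where a_ij * a_ji = 2 or 3), the diagram is a chain of 8 nodes with single edges (A_8). One simple-root ordering that puts it in standard form is (alpha_5, alpha_1, alpha_4, alpha_2, alpha_3, alpha_7, alpha_8, alpha_6). So the algebra is type A_8, i.e. sl(9).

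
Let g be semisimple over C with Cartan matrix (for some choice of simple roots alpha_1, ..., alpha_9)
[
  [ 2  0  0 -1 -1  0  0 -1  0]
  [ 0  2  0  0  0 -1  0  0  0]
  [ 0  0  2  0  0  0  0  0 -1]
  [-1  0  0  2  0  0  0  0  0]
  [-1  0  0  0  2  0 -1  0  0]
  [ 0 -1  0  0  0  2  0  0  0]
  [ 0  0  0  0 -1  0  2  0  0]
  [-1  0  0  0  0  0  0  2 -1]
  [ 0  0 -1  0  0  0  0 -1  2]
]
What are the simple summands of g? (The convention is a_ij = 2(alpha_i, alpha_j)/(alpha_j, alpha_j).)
The diagram associated to this matrix has two connected components: the simple roots {alpha_2, alpha_6} form a chain of 2 nodes with single edges (A_2), and {alpha_1, alpha_3, alpha_4, alpha_5, alpha_7, alpha_8, alpha_9} form a chain of 6 nodes with one extra node attached to the third node from one end (E_7). A semisimple Lie algebra decomposes uniquely as the direct sum of simple ideals, one per connected component of its Dynkin diagram, so g ≅ A_2 ⊕ E_7 (dimension 8 + 133 = 141).

type A_2 ⊕ type E_7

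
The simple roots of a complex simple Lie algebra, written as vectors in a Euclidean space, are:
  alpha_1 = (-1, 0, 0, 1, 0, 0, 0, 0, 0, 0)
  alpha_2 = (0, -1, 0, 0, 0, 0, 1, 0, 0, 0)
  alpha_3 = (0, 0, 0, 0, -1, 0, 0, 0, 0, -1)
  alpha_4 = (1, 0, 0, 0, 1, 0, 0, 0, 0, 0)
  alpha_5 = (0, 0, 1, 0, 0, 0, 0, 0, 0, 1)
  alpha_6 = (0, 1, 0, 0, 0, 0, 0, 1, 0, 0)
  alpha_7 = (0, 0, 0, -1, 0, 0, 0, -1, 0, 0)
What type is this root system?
Compute the Cartan integers a_ij = 2(alpha_i, alpha_j)/(alpha_j, alpha_j); the resulting 7x7 Cartan matrix is
[[2, 0, 0, -1, 0, 0, -1], [0, 2, 0, 0, 0, -1, 0], [0, 0, 2, -1, -1, 0, 0], [-1, 0, -1, 2, 0, 0, 0], [0, 0, -1, 0, 2, 0, 0], [0, -1, 0, 0, 0, 2, -1], [-1, 0, 0, 0, 0, -1, 2]].
All simple roots have the same length, so the diagram is simply laced. The associated Dynkin diagram is a chain of 7 nodes with single edges (A_7), so the type is A_7 (the algebra sl(8)).

A_7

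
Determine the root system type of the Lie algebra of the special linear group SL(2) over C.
A_1

This is sl(2), which has dimension 2^2 - 1 = 3 and rank 2 - 1 = 1 (a Cartan subalgebra is the diagonal traceless matrices). In the classification of classical Lie algebras, the special linear algebra sl(n+1) has type A_n; here n = 1, so the Dynkin diagram is a chain of 1 nodes with single edges (A_1). Hence the type is A_1.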